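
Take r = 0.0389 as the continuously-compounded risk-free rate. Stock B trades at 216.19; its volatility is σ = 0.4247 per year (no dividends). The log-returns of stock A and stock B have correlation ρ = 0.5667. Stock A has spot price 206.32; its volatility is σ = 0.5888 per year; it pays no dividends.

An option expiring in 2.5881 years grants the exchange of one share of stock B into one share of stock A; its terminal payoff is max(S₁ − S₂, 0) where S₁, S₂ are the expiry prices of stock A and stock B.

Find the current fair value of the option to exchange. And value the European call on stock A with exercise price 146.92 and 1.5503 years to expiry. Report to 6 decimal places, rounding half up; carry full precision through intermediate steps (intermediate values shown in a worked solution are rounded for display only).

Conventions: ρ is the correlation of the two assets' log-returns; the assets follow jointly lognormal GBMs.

exchange price = 60.377723
price(stock A call K=146.92) = 90.020558

σ_eff = √(σ₁² + σ₂² − 2ρσ₁σ₂) = √(0.5888² + 0.4247² − 2·0.5667·0.5888·0.4247) = 0.493593
d₁ = (ln(S₁/S₂) + (q₂ − q₁ + σ_eff²/2)T) / (σ_eff√T) = (ln(206.32/216.19) + (0.0 − 0.0 + 0.121817)·2.5881) / 0.794071 = 0.338188
d₂ = d₁ − σ_eff√T = 0.338188 − 0.794071 = -0.455883
N(d₁) = 0.632389,  N(d₂) = 0.324237
V = S₁·e^{−q₁T}·N(d₁) − S₂·e^{−q₂T}·N(d₂) = 130.474520 − 70.096797 = 60.377723
[vanilla: stock A call K=146.92]
σ√T = 0.5888·√1.5503 = 0.733121
d₁ = (ln(S/K) + (r+σ²/2)T) / (σ√T) = (ln(206.32/146.92) + (0.0389+0.5888²/2)·1.5503) / 0.733121 = (0.339540 + 0.329040) / 0.733121 = 0.911964
d₂ = d₁ − σ√T = 0.911964 − 0.733121 = 0.178843
e^{−rT} = 0.941476
N(d₁) = 0.819106,  N(d₂) = 0.570970
price = S·N(d₁) − K·e^{−rT}·N(d₂) = 168.997988 − 78.977429 = 90.020558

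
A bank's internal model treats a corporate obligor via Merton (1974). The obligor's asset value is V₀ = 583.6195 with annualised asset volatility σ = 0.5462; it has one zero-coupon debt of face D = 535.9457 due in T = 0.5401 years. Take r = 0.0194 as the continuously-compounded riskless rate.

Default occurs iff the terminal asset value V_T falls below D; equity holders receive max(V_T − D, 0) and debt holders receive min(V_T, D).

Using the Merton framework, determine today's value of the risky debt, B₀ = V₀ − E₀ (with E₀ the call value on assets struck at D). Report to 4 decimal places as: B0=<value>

With assets at 583.6195 and a single debt payment of 535.9457 at 0.5401 years:
d₁ = [ln(V₀/D) + (r + σ²/2)T] / (σ√T)
   = [ln(583.6195/535.9457) + (0.0194 + 0.5·0.5462²)·0.5401] / (0.5462·√0.5401)
   = [0.085216 + 0.091043] / 0.401411 = 0.439100
d₂ = d₁ − σ√T = 0.439100 − 0.401411 = 0.037690
N(d₁) = 0.669706,  N(d₂) = 0.515033,  e^(−rT) = 0.989577
E₀ = V₀·N(d₁) − D·e^(−rT)·N(d₂)
   = 583.6195·0.669706 − 535.9457·0.989577·0.515033 = 117.700909
B₀ = V₀ − E₀ = 583.6195 − 117.700909 = 465.918591

B0=465.9186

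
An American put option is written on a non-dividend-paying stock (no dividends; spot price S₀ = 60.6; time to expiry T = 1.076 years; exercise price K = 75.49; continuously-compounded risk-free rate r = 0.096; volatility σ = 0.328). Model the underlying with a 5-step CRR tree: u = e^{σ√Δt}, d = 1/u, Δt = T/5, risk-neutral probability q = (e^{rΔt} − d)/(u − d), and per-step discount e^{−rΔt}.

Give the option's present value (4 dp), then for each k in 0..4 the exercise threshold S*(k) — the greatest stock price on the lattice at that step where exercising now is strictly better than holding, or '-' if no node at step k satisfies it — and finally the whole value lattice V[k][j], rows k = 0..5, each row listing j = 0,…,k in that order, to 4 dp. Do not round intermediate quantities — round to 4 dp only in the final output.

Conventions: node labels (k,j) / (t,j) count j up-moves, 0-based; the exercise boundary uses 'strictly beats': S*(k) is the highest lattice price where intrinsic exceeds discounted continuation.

price = 15.5023
boundary = - 52.0465 44.7002 52.0465 60.6000
tree:
15.5023
23.4435 9.0805
30.7898 14.9557 4.2354
37.0991 23.4435 8.0283 1.0435
42.5179 30.7898 14.8900 2.2683 0.0000
47.1718 37.0991 23.4435 4.9307 0.0000 0.0000

params: Δt=0.21520 u=1.16434 d=0.85885 q=0.53036 e^(-rΔt)=0.97955
t_5 payoffs: 47.1718 37.0991 23.4435 4.9307 0.0000 0.0000
t_4: node(4,0) S=32.9721 payoff=42.5179 vs cont=40.9743 → 42.5179 [stop]  node(4,1) S=44.7002 payoff=30.7898 vs cont=29.2462 → 30.7898 [stop]  node(4,2) S=60.6000 payoff=14.8900 vs cont=13.3464 → 14.8900 [stop]  node(4,3) S=82.1553 payoff=0.0000 vs cont=2.2683 → 2.2683 [wait]  node(4,4) S=111.3777 payoff=0.0000 vs cont=0.0000 → 0.0000 [wait]  ⇒ S*(4)=60.6000
t_3: node(3,0) S=38.3909 payoff=37.0991 vs cont=35.5555 → 37.0991 [stop]  node(3,1) S=52.0465 payoff=23.4435 vs cont=21.9000 → 23.4435 [stop]  node(3,2) S=70.5593 payoff=4.9307 vs cont=8.0283 → 8.0283 [wait]  node(3,3) S=95.6570 payoff=0.0000 vs cont=1.0435 → 1.0435 [wait]  ⇒ S*(3)=52.0465
t_2: node(2,0) S=44.7002 payoff=30.7898 vs cont=29.2462 → 30.7898 [stop]  node(2,1) S=60.6000 payoff=14.8900 vs cont=14.9557 → 14.9557 [wait]  node(2,2) S=82.1553 payoff=0.0000 vs cont=4.2354 → 4.2354 [wait]  ⇒ S*(2)=44.7002
t_1: node(1,0) S=52.0465 payoff=23.4435 vs cont=21.9341 → 23.4435 [stop]  node(1,1) S=70.5593 payoff=4.9307 vs cont=9.0805 → 9.0805 [wait]  ⇒ S*(1)=52.0465
t_0: node(0,0) S=60.6000 payoff=14.8900 vs cont=15.5023 → 15.5023 [wait]  ⇒ S*(0)=-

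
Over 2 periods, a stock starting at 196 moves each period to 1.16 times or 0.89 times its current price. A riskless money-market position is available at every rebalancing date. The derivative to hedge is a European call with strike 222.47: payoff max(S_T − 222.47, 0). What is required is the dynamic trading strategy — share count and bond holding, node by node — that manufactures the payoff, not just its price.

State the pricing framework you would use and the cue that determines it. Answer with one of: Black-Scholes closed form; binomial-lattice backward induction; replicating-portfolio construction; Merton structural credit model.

framework: replicating-portfolio construction

Key observation: the task asks for the hedge itself — share and bond holdings at every node of the 2-period tree on spot 196 with factors 1.16/0.89 — which is exactly what the replicating-portfolio construction produces.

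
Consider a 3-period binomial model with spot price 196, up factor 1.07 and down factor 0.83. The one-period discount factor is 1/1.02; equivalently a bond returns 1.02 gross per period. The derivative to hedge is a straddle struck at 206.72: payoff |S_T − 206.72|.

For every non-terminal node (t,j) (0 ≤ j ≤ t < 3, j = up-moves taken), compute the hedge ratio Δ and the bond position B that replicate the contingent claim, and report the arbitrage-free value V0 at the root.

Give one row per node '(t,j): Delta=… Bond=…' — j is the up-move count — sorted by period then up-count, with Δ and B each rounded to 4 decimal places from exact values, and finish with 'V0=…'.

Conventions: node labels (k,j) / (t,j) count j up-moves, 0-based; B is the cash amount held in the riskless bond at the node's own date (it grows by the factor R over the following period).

(0,0): Delta=-0.1448 Bond=58.4086
(1,0): Delta=-1.0000 Bond=198.6928
(1,1): Delta=0.0297 Bond=22.9673
(2,0): Delta=-1.0000 Bond=202.6667
(2,1): Delta=-1.0000 Bond=202.6667
(2,2): Delta=0.2399 Bond=-23.7418
V0=30.0183

Under the risk-neutral measure, an up-move has probability p* = (R−d)/(u−d) = 0.7917 and values discount at R = 1.02.
Payoffs at expiry: V(3,0)=94.6497, V(3,1)=62.2439, V(3,2)=20.4677, V(3,3)=33.3884
  t=2,j=0: stock 135.0244 → up 144.4761 (V=62.2439), down 112.0703 (V=94.6497). Price 67.6423; hedge Δ=-1.0000, bond B=202.6667.
  t=2,j=1: stock 174.0676 → up 186.2523 (V=20.4677), down 144.4761 (V=62.2439). Price 28.5991; hedge Δ=-1.0000, bond B=202.6667.
  t=2,j=2: stock 224.4004 → up 240.1084 (V=33.3884), down 186.2523 (V=20.4677). Price 30.0947; hedge Δ=0.2399, bond B=-23.7418.
  t=1,j=0: stock 162.6800 → up 174.0676 (V=28.5991), down 135.0244 (V=67.6423). Price 36.0128; hedge Δ=-1.0000, bond B=198.6928.
  t=1,j=1: stock 209.7200 → up 224.4004 (V=30.0947), down 174.0676 (V=28.5991). Price 29.1991; hedge Δ=0.0297, bond B=22.9673.
  t=0,j=0: stock 196.0000 → up 209.7200 (V=29.1991), down 162.6800 (V=36.0128). Price 30.0183; hedge Δ=-0.1448, bond B=58.4086.
As a check, the time-0 holding Δ(0,0)·S0 + B(0,0) comes to 30.0183 — exactly V0.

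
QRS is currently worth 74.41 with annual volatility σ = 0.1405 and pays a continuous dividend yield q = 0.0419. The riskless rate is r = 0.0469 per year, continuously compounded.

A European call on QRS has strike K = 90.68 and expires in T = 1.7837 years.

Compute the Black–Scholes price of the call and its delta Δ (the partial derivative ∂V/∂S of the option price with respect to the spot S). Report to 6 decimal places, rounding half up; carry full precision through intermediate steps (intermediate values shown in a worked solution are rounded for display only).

σ√T = 0.1405·√1.7837 = 0.187645
d₁ = (ln(S/K) + (r−q+σ²/2)T) / (σ√T) = (ln(74.41/90.68) + (0.0469−0.0419+0.1405²/2)·1.7837) / 0.187645 = (-0.197746 + 0.026524) / 0.187645 = -0.912481
d₂ = d₁ − σ√T = -0.912481 − 0.187645 = -1.100126
e^{−rT} = 0.919748
e^{−qT} = 0.927987
N(d₁) = 0.180758,  N(d₂) = 0.135639
Call price V = S·e^{−qT}·N(d₁) − K·e^{−rT}·N(d₂) = 12.481600 − 11.312627 = 1.168973
Δ = e^{−qT}·N(d₁) = 0.167741

price = 1.168973
Δ = 0.167741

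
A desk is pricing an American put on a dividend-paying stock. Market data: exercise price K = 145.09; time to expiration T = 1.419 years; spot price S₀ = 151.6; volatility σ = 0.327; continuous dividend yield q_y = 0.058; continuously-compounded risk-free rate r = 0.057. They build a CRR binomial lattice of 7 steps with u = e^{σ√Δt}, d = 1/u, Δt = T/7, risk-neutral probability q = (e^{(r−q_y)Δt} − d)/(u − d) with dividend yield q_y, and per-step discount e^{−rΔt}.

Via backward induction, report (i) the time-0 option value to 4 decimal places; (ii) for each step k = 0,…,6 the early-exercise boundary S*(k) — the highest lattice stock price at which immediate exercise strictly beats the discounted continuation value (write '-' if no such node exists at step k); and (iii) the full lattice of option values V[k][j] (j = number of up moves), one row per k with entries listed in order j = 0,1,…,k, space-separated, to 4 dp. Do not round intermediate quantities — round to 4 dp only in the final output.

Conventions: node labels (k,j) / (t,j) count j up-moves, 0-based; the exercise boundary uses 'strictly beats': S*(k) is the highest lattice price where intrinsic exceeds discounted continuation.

params: Δt=0.20271 u=1.15862 d=0.86310 q=0.46257 e^(-rΔt)=0.98851
t_7 payoffs: 90.9999 72.4797 47.6183 14.2444 0.0000 0.0000 0.0000 0.0000
t_6: node(6,0) S=62.6697 payoff=82.4203 vs cont=81.4860 → 82.4203 [stop]  node(6,1) S=84.1276 payoff=60.9624 vs cont=60.2790 → 60.9624 [stop]  node(6,2) S=112.9324 payoff=32.1576 vs cont=31.8108 → 32.1576 [stop]  node(6,3) S=151.6000 payoff=0.0000 vs cont=7.5674 → 7.5674 [wait]  node(6,4) S=203.5072 payoff=0.0000 vs cont=0.0000 → 0.0000 [wait]  node(6,5) S=273.1871 payoff=0.0000 vs cont=0.0000 → 0.0000 [wait]  node(6,6) S=366.7251 payoff=0.0000 vs cont=0.0000 → 0.0000 [wait]  ⇒ S*(6)=112.9324
t_5: node(5,0) S=72.6103 payoff=72.4797 vs cont=71.6616 → 72.4797 [stop]  node(5,1) S=97.4717 payoff=47.6183 vs cont=47.0908 → 47.6183 [stop]  node(5,2) S=130.8456 payoff=14.2444 vs cont=20.5440 → 20.5440 [wait]  node(5,3) S=175.6465 payoff=0.0000 vs cont=4.0202 → 4.0202 [wait]  node(5,4) S=235.7870 payoff=0.0000 vs cont=0.0000 → 0.0000 [wait]  node(5,5) S=316.5194 payoff=0.0000 vs cont=0.0000 → 0.0000 [wait]  ⇒ S*(5)=97.4717
t_4: node(4,0) S=84.1276 payoff=60.9624 vs cont=60.2790 → 60.9624 [stop]  node(4,1) S=112.9324 payoff=32.1576 vs cont=34.6913 → 34.6913 [wait]  node(4,2) S=151.6000 payoff=0.0000 vs cont=12.7523 → 12.7523 [wait]  node(4,3) S=203.5072 payoff=0.0000 vs cont=2.1357 → 2.1357 [wait]  node(4,4) S=273.1871 payoff=0.0000 vs cont=0.0000 → 0.0000 [wait]  ⇒ S*(4)=84.1276
t_3: node(3,0) S=97.4717 payoff=47.6183 vs cont=48.2494 → 48.2494 [wait]  node(3,1) S=130.8456 payoff=14.2444 vs cont=24.2610 → 24.2610 [wait]  node(3,2) S=175.6465 payoff=0.0000 vs cont=7.7513 → 7.7513 [wait]  node(3,3) S=235.7870 payoff=0.0000 vs cont=1.1346 → 1.1346 [wait]  ⇒ S*(3)=-
t_2: node(2,0) S=112.9324 payoff=32.1576 vs cont=36.7261 → 36.7261 [wait]  node(2,1) S=151.6000 payoff=0.0000 vs cont=16.4331 → 16.4331 [wait]  node(2,2) S=203.5072 payoff=0.0000 vs cont=4.6367 → 4.6367 [wait]  ⇒ S*(2)=-
t_1: node(1,0) S=130.8456 payoff=14.2444 vs cont=27.0250 → 27.0250 [wait]  node(1,1) S=175.6465 payoff=0.0000 vs cont=10.8503 → 10.8503 [wait]  ⇒ S*(1)=-
t_0: node(0,0) S=151.6000 payoff=0.0000 vs cont=19.3185 → 19.3185 [wait]  ⇒ S*(0)=-

price = 19.3185
boundary = - - - - 84.1276 97.4717 112.9324
tree:
19.3185
27.0250 10.8503
36.7261 16.4331 4.6367
48.2494 24.2610 7.7513 1.1346
60.9624 34.6913 12.7523 2.1357 0.0000
72.4797 47.6183 20.5440 4.0202 0.0000 0.0000
82.4203 60.9624 32.1576 7.5674 0.0000 0.0000 0.0000
90.9999 72.4797 47.6183 14.2444 0.0000 0.0000 0.0000 0.0000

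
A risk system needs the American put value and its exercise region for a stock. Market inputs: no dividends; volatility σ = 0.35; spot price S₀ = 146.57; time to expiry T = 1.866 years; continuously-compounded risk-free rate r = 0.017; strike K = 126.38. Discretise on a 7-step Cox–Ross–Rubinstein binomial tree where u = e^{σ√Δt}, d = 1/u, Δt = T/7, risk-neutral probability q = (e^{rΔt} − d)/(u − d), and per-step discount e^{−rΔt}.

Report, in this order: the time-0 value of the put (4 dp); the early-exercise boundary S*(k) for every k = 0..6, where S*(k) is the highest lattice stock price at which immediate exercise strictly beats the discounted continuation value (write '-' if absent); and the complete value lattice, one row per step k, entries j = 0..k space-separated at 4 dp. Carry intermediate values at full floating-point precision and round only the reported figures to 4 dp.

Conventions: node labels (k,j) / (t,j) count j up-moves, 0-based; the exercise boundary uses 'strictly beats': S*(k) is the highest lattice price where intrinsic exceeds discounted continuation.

price = 15.2072
boundary = - - - - 71.1418 85.2325 102.1139
tree:
15.2072
22.0936 7.5094
31.1760 11.9607 2.5110
42.4367 18.6498 4.4562 0.3192
55.2382 28.2644 7.8771 0.6021 0.0000
66.9994 41.1475 13.8615 1.1357 0.0000 0.0000
76.8162 55.2382 24.2661 2.1423 0.0000 0.0000 0.0000
85.0101 66.9994 41.1475 4.0410 0.0000 0.0000 0.0000 0.0000

Δt=0.26657  u=1.19806  d=0.83468  q=0.46744  discount=0.99548
step 7 (expiry): payoffs max(K−S,0) = 85.0101 66.9994 41.1475 4.0410 0.0000 0.0000 0.0000 0.0000
step 6: (k=6,j=0): S=49.5638, K−S=76.8162, hold=76.2447 ⇒ V=76.8162 exercise | (k=6,j=1): S=71.1418, K−S=55.2382, hold=54.6668 ⇒ V=55.2382 exercise | (k=6,j=2): S=102.1139, K−S=24.2661, hold=23.6946 ⇒ V=24.2661 exercise | (k=6,j=3): S=146.5700, K−S=0.0000, hold=2.1423 ⇒ V=2.1423 continue | (k=6,j=4): S=210.3803, K−S=0.0000, hold=0.0000 ⇒ V=0.0000 continue | (k=6,j=5): S=301.9710, K−S=0.0000, hold=0.0000 ⇒ V=0.0000 continue | (k=6,j=6): S=433.4363, K−S=0.0000, hold=0.0000 ⇒ V=0.0000 continue  boundary S*=102.1139
step 5: (k=5,j=0): S=59.3806, K−S=66.9994, hold=66.4279 ⇒ V=66.9994 exercise | (k=5,j=1): S=85.2325, K−S=41.1475, hold=40.5761 ⇒ V=41.1475 exercise | (k=5,j=2): S=122.3390, K−S=4.0410, hold=13.8615 ⇒ V=13.8615 continue | (k=5,j=3): S=175.6002, K−S=0.0000, hold=1.1357 ⇒ V=1.1357 continue | (k=5,j=4): S=252.0491, K−S=0.0000, hold=0.0000 ⇒ V=0.0000 continue | (k=5,j=5): S=361.7806, K−S=0.0000, hold=0.0000 ⇒ V=0.0000 continue  boundary S*=85.2325
step 4: (k=4,j=0): S=71.1418, K−S=55.2382, hold=54.6668 ⇒ V=55.2382 exercise | (k=4,j=1): S=102.1139, K−S=24.2661, hold=28.2644 ⇒ V=28.2644 continue | (k=4,j=2): S=146.5700, K−S=0.0000, hold=7.8771 ⇒ V=7.8771 continue | (k=4,j=3): S=210.3803, K−S=0.0000, hold=0.6021 ⇒ V=0.6021 continue | (k=4,j=4): S=301.9710, K−S=0.0000, hold=0.0000 ⇒ V=0.0000 continue  boundary S*=71.1418
step 3: (k=3,j=0): S=85.2325, K−S=41.1475, hold=42.4367 ⇒ V=42.4367 continue | (k=3,j=1): S=122.3390, K−S=4.0410, hold=18.6498 ⇒ V=18.6498 continue | (k=3,j=2): S=175.6002, K−S=0.0000, hold=4.4562 ⇒ V=4.4562 continue | (k=3,j=3): S=252.0491, K−S=0.0000, hold=0.3192 ⇒ V=0.3192 continue  boundary S*=-
step 2: (k=2,j=0): S=102.1139, K−S=24.2661, hold=31.1760 ⇒ V=31.1760 continue | (k=2,j=1): S=146.5700, K−S=0.0000, hold=11.9607 ⇒ V=11.9607 continue | (k=2,j=2): S=210.3803, K−S=0.0000, hold=2.5110 ⇒ V=2.5110 continue  boundary S*=-
step 1: (k=1,j=0): S=122.3390, K−S=4.0410, hold=22.0936 ⇒ V=22.0936 continue | (k=1,j=1): S=175.6002, K−S=0.0000, hold=7.5094 ⇒ V=7.5094 continue  boundary S*=-
step 0: (k=0,j=0): S=146.5700, K−S=0.0000, hold=15.2072 ⇒ V=15.2072 continue  boundary S*=-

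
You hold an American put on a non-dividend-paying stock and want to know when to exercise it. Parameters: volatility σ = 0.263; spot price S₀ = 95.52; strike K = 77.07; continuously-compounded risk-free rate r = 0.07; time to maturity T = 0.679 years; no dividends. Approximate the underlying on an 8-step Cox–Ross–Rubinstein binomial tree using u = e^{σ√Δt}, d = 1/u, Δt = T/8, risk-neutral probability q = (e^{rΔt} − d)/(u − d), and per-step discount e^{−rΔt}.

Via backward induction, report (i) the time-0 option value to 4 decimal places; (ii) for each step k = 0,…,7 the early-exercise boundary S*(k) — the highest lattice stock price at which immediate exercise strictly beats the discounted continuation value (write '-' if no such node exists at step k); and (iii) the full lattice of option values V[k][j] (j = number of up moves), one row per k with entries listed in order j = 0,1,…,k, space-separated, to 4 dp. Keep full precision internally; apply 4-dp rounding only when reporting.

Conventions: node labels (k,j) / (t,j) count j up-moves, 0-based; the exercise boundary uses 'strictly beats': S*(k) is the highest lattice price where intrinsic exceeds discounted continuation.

params: Δt=0.08488 u=1.07963 d=0.92624 q=0.51970 e^(-rΔt)=0.99408
t_8 payoffs: 25.3228 16.7531 6.7643 0.0000 0.0000 0.0000 0.0000 0.0000 0.0000
t_7: node(7,0) S=55.8680 payoff=21.2020 vs cont=20.7455 → 21.2020 [stop]  node(7,1) S=65.1201 payoff=11.9499 vs cont=11.4934 → 11.9499 [stop]  node(7,2) S=75.9043 payoff=1.1657 vs cont=3.2296 → 3.2296 [wait]  node(7,3) S=88.4746 payoff=0.0000 vs cont=0.0000 → 0.0000 [wait]  node(7,4) S=103.1265 payoff=0.0000 vs cont=0.0000 → 0.0000 [wait]  node(7,5) S=120.2049 payoff=0.0000 vs cont=0.0000 → 0.0000 [wait]  node(7,6) S=140.1115 payoff=0.0000 vs cont=0.0000 → 0.0000 [wait]  node(7,7) S=163.3149 payoff=0.0000 vs cont=0.0000 → 0.0000 [wait]  ⇒ S*(7)=65.1201
t_6: node(6,0) S=60.3169 payoff=16.7531 vs cont=16.2966 → 16.7531 [stop]  node(6,1) S=70.3057 payoff=6.7643 vs cont=7.3740 → 7.3740 [wait]  node(6,2) S=81.9488 payoff=0.0000 vs cont=1.5420 → 1.5420 [wait]  node(6,3) S=95.5200 payoff=0.0000 vs cont=0.0000 → 0.0000 [wait]  node(6,4) S=111.3387 payoff=0.0000 vs cont=0.0000 → 0.0000 [wait]  node(6,5) S=129.7771 payoff=0.0000 vs cont=0.0000 → 0.0000 [wait]  node(6,6) S=151.2689 payoff=0.0000 vs cont=0.0000 → 0.0000 [wait]  ⇒ S*(6)=60.3169
t_5: node(5,0) S=65.1201 payoff=11.9499 vs cont=11.8084 → 11.9499 [stop]  node(5,1) S=75.9043 payoff=1.1657 vs cont=4.3174 → 4.3174 [wait]  node(5,2) S=88.4746 payoff=0.0000 vs cont=0.7362 → 0.7362 [wait]  node(5,3) S=103.1265 payoff=0.0000 vs cont=0.0000 → 0.0000 [wait]  node(5,4) S=120.2049 payoff=0.0000 vs cont=0.0000 → 0.0000 [wait]  node(5,5) S=140.1115 payoff=0.0000 vs cont=0.0000 → 0.0000 [wait]  ⇒ S*(5)=65.1201
t_4: node(4,0) S=70.3057 payoff=6.7643 vs cont=7.9360 → 7.9360 [wait]  node(4,1) S=81.9488 payoff=0.0000 vs cont=2.4417 → 2.4417 [wait]  node(4,2) S=95.5200 payoff=0.0000 vs cont=0.3515 → 0.3515 [wait]  node(4,3) S=111.3387 payoff=0.0000 vs cont=0.0000 → 0.0000 [wait]  node(4,4) S=129.7771 payoff=0.0000 vs cont=0.0000 → 0.0000 [wait]  ⇒ S*(4)=-
t_3: node(3,0) S=75.9043 payoff=1.1657 vs cont=5.0505 → 5.0505 [wait]  node(3,1) S=88.4746 payoff=0.0000 vs cont=1.3474 → 1.3474 [wait]  node(3,2) S=103.1265 payoff=0.0000 vs cont=0.1678 → 0.1678 [wait]  node(3,3) S=120.2049 payoff=0.0000 vs cont=0.0000 → 0.0000 [wait]  ⇒ S*(3)=-
t_2: node(2,0) S=81.9488 payoff=0.0000 vs cont=3.1075 → 3.1075 [wait]  node(2,1) S=95.5200 payoff=0.0000 vs cont=0.7300 → 0.7300 [wait]  node(2,2) S=111.3387 payoff=0.0000 vs cont=0.0801 → 0.0801 [wait]  ⇒ S*(2)=-
t_1: node(1,0) S=88.4746 payoff=0.0000 vs cont=1.8608 → 1.8608 [wait]  node(1,1) S=103.1265 payoff=0.0000 vs cont=0.3899 → 0.3899 [wait]  ⇒ S*(1)=-
t_0: node(0,0) S=95.5200 payoff=0.0000 vs cont=1.0899 → 1.0899 [wait]  ⇒ S*(0)=-

price = 1.0899
boundary = - - - - - 65.1201 60.3169 65.1201
tree:
1.0899
1.8608 0.3899
3.1075 0.7300 0.0801
5.0505 1.3474 0.1678 0.0000
7.9360 2.4417 0.3515 0.0000 0.0000
11.9499 4.3174 0.7362 0.0000 0.0000 0.0000
16.7531 7.3740 1.5420 0.0000 0.0000 0.0000 0.0000
21.2020 11.9499 3.2296 0.0000 0.0000 0.0000 0.0000 0.0000
25.3228 16.7531 6.7643 0.0000 0.0000 0.0000 0.0000 0.0000 0.0000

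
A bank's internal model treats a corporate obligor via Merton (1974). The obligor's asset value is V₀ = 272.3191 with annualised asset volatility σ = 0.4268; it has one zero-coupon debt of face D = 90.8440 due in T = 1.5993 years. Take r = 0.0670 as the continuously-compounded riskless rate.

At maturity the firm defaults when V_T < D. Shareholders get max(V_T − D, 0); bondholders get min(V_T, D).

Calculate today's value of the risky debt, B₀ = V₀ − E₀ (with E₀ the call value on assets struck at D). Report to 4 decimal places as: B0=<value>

B0=81.2652

Equity is a call on the firm's assets struck at D = 90.8440:
d₁ = [ln(V₀/D) + (r + σ²/2)T] / (σ√T)
   = [ln(272.3191/90.8440) + (0.0670 + 0.5·0.4268²)·1.5993] / (0.4268·√1.5993)
   = [1.097831 + 0.252816] / 0.539746 = 2.502375
d₂ = d₁ − σ√T = 2.502375 − 0.539746 = 1.962629
N(d₁) = 0.993832,  N(d₂) = 0.975155,  e^(−rT) = 0.898388
E₀ = V₀·N(d₁) − D·e^(−rT)·N(d₂)
   = 272.3191·0.993832 − 90.8440·0.898388·0.975155 = 191.053872
B₀ = V₀ − E₀ = 272.3191 − 191.053872 = 81.265228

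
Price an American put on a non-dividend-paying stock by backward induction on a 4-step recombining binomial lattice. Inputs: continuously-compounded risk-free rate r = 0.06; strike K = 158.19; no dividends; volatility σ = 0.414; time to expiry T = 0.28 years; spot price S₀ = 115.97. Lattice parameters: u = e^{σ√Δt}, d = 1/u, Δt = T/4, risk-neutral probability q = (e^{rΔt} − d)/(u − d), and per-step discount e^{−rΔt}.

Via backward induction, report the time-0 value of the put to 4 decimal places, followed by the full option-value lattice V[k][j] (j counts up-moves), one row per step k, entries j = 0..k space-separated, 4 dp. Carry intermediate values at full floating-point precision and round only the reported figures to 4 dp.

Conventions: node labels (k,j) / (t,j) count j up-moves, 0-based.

price = 42.2348
tree:
42.2348
54.2517 30.1794
65.0351 42.2200 17.9965
74.6998 54.2517 28.7955 6.9922
83.3618 65.0351 42.2200 13.8171 0.0000

params: Δt=0.07000 u=1.11576 d=0.89625 q=0.49182 e^(-rΔt)=0.99581
t_4 payoffs: 83.3618 65.0351 42.2200 13.8171 0.0000
k=3: node(3,0) S=83.4902 payoff=74.6998 vs cont=74.0368 → 74.6998 [stop]  node(3,1) S=103.9383 payoff=54.2517 vs cont=53.5887 → 54.2517 [stop]  node(3,2) S=129.3945 payoff=28.7955 vs cont=28.1325 → 28.7955 [stop]  node(3,3) S=161.0853 payoff=0.0000 vs cont=6.9922 → 6.9922 [wait]
k=2: node(2,0) S=93.1549 payoff=65.0351 vs cont=64.3721 → 65.0351 [stop]  node(2,1) S=115.9700 payoff=42.2200 vs cont=41.5570 → 42.2200 [stop]  node(2,2) S=144.3729 payoff=13.8171 vs cont=17.9965 → 17.9965 [wait]
k=1: node(1,0) S=103.9383 payoff=54.2517 vs cont=53.5887 → 54.2517 [stop]  node(1,1) S=129.3945 payoff=28.7955 vs cont=30.1794 → 30.1794 [wait]
k=0: node(0,0) S=115.9700 payoff=42.2200 vs cont=42.2348 → 42.2348 [wait]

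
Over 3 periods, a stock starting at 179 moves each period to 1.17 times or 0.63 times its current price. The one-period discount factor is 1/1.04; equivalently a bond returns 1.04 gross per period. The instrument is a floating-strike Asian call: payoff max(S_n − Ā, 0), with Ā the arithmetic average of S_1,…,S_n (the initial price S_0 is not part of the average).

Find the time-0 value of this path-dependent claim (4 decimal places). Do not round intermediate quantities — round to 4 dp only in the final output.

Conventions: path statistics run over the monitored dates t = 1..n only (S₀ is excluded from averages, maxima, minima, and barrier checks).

With p* = (R−d)/(u−d) = 0.7593, sum probability × payoff across the paths and divide by R^3.
Enumerate all 2^3 = 8 price paths (U = up ×1.17, D = down ×0.63); each path with k up-moves has probability p*^k·(1−p*)^(3−k).
DDD: Ā=76.1912, payoff=0.0000, prob=0.013952
UDD: Ā=141.4979, payoff=0.0000, prob=0.044004
DUD: Ā=109.2779, payoff=0.0000, prob=0.044004
UUD: Ā=202.9447, payoff=0.0000, prob=0.138781
DDU: Ā=88.9793, payoff=0.0000, prob=0.044004
UDU: Ā=165.2473, payoff=0.0000, prob=0.138781
DUU: Ā=133.0273, payoff=21.3436, prob=0.138781
UUU: Ā=247.0506, payoff=39.6381, prob=0.437694
Price = Σ prob·payoff / R^3 = 20.311439 / 1.124864 = 18.0568

price = 18.0568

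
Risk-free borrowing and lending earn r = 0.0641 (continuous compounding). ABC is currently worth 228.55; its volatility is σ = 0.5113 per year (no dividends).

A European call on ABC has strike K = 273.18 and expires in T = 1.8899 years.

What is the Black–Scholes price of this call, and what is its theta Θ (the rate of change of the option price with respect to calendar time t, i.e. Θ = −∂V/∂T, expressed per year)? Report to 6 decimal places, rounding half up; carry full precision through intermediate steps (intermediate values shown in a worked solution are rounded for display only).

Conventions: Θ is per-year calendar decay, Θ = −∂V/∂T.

price = 58.117848
Θ = -21.507630

σ√T = 0.5113·√1.8899 = 0.702903
d₁ = (ln(S/K) + (r+σ²/2)T) / (σ√T) = (ln(228.55/273.18) + (0.0641+0.5113²/2)·1.8899) / 0.702903 = (-0.178376 + 0.368179) / 0.702903 = 0.270027
d₂ = d₁ − σ√T = 0.270027 − 0.702903 = -0.432876
e^{−rT} = 0.885908
N(d₁) = 0.606430,  N(d₂) = 0.332553
Call price V = S·N(d₁) − K·e^{−rT}·N(d₂) = 138.599644 − 80.481796 = 58.117848
φ(d₁) = (1/√(2π))·e^{−d₁²/2} = 0.384660
Θ = −S·φ(d₁)·σ/(2√T) − r·K·e^{−rT}·N(d₂) = −16.348747 − 5.158883 = -21.507630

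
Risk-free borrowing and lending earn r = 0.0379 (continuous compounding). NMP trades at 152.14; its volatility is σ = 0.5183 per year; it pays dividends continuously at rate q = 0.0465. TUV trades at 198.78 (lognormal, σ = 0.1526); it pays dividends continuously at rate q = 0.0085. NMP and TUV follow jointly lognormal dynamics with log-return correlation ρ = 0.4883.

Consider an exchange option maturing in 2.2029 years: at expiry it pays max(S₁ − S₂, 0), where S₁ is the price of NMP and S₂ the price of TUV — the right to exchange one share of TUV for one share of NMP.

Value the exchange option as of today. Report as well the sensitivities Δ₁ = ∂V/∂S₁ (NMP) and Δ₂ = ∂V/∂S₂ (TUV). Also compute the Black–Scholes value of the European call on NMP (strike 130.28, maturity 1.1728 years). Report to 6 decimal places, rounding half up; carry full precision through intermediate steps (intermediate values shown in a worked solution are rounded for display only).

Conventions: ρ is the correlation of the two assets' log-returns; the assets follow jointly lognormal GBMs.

σ_eff = √(σ₁² + σ₂² − 2ρσ₁σ₂) = √(0.5183² + 0.1526² − 2·0.4883·0.5183·0.1526) = 0.463336
d₁ = (ln(S₁/S₂) + (q₂ − q₁ + σ_eff²/2)T) / (σ_eff√T) = (ln(152.14/198.78) + (0.0085 − 0.0465 + 0.107340)·2.2029) / 0.687690 = -0.166715
d₂ = d₁ − σ_eff√T = -0.166715 − 0.687690 = -0.854406
N(d₁) = 0.433797,  N(d₂) = 0.196440
V = S₁·e^{−q₁T}·N(d₁) − S₂·e^{−q₂T}·N(d₂) = 59.572118 − 38.323990 = 21.248128
Δ₁ = e^{−q₁T}·N(d₁) = 0.391561;  Δ₂ = −e^{−q₂T}·N(d₂) = -0.192796
[vanilla: NMP call K=130.28]
σ√T = 0.5183·√1.1728 = 0.561298
d₁ = (ln(S/K) + (r−q+σ²/2)T) / (σ√T) = (ln(152.14/130.28) + (0.0379−0.0465+0.5183²/2)·1.1728) / 0.561298 = (0.155115 + 0.147441) / 0.561298 = 0.539031
d₂ = d₁ − σ√T = 0.539031 − 0.561298 = -0.022267
e^{−rT} = 0.956524
e^{−qT} = 0.946925
N(d₁) = 0.705067,  N(d₂) = 0.491117
price = S·e^{−qT}·N(d₁) − K·e^{−rT}·N(d₂) = 101.575635 − 61.201088 = 40.374547

exchange price = 21.248128
Δ1 = 0.391561
Δ2 = -0.192796
price(NMP call K=130.28) = 40.374547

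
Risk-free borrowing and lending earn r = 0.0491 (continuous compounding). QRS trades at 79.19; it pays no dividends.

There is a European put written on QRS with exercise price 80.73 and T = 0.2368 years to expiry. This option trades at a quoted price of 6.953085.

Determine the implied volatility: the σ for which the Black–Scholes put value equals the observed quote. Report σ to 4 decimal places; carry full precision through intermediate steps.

At σ = 0.4314 the Black–Scholes value reproduces the quote:
σ√T = 0.4314·√0.2368 = 0.209928
d₁ = (ln(S/K) + (r+σ²/2)T) / (σ√T) = (ln(79.19/80.73) + (0.0491+0.4314²/2)·0.2368) / 0.209928 = (-0.019260 + 0.033662) / 0.209928 = 0.068602
d₂ = d₁ − σ√T = 0.068602 − 0.209928 = -0.141326
e^{−rT} = 0.988440
N(−d₁) = 0.472653,  N(−d₂) = 0.556194
V = K·e^{−rT}·N(−d₂) − S·N(−d₁) = 44.382478 − 37.429393 = 6.953085 (the observed quote) — the price is monotone increasing in volatility, hence this σ is the only solution

sigma = 0.4314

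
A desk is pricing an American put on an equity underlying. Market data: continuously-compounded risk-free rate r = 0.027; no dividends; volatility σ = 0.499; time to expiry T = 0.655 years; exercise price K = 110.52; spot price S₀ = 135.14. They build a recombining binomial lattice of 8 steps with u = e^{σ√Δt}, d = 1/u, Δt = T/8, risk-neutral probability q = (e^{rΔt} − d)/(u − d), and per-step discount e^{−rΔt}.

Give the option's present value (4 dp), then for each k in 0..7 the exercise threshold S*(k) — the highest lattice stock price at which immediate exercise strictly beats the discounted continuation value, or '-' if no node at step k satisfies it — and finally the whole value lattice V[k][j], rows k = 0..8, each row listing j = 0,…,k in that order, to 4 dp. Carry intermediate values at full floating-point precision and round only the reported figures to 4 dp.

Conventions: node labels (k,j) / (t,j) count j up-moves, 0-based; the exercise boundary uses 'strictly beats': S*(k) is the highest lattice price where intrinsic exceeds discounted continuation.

price = 9.4223
boundary = - - - - - 66.1812 76.3387 88.0551
tree:
9.4223
13.6492 4.7397
19.2780 7.4189 1.7658
26.4244 11.3769 3.0277 0.3629
34.9548 17.0092 5.1318 0.6890 0.0000
44.3388 24.6250 8.5727 1.3081 0.0000 0.0000
53.1447 34.1813 14.0541 2.4834 0.0000 0.0000 0.0000
60.7789 44.3388 22.4649 4.7145 0.0000 0.0000 0.0000 0.0000
67.3974 53.1447 34.1813 8.9503 0.0000 0.0000 0.0000 0.0000 0.0000

Δt=0.08188  u=1.15348  d=0.86694  q=0.47209  discount=0.99779
step 8 (expiry): payoffs max(K−S,0) = 67.3974 53.1447 34.1813 8.9503 0.0000 0.0000 0.0000 0.0000 0.0000
step 7: (k=7,j=0): S=49.7411, K−S=60.7789, hold=60.5349 ⇒ V=60.7789 exercise | (k=7,j=1): S=66.1812, K−S=44.3388, hold=44.0947 ⇒ V=44.3388 exercise | (k=7,j=2): S=88.0551, K−S=22.4649, hold=22.2209 ⇒ V=22.4649 exercise | (k=7,j=3): S=117.1586, K−S=0.0000, hold=4.7145 ⇒ V=4.7145 continue | (k=7,j=4): S=155.8812, K−S=0.0000, hold=0.0000 ⇒ V=0.0000 continue | (k=7,j=5): S=207.4022, K−S=0.0000, hold=0.0000 ⇒ V=0.0000 continue | (k=7,j=6): S=275.9517, K−S=0.0000, hold=0.0000 ⇒ V=0.0000 continue | (k=7,j=7): S=367.1577, K−S=0.0000, hold=0.0000 ⇒ V=0.0000 continue  boundary S*=88.0551
step 6: (k=6,j=0): S=57.3753, K−S=53.1447, hold=52.9007 ⇒ V=53.1447 exercise | (k=6,j=1): S=76.3387, K−S=34.1813, hold=33.9373 ⇒ V=34.1813 exercise | (k=6,j=2): S=101.5697, K−S=8.9503, hold=14.0541 ⇒ V=14.0541 continue | (k=6,j=3): S=135.1400, K−S=0.0000, hold=2.4834 ⇒ V=2.4834 continue | (k=6,j=4): S=179.8057, K−S=0.0000, hold=0.0000 ⇒ V=0.0000 continue | (k=6,j=5): S=239.2342, K−S=0.0000, hold=0.0000 ⇒ V=0.0000 continue | (k=6,j=6): S=318.3046, K−S=0.0000, hold=0.0000 ⇒ V=0.0000 continue  boundary S*=76.3387
step 5: (k=5,j=0): S=66.1812, K−S=44.3388, hold=44.0947 ⇒ V=44.3388 exercise | (k=5,j=1): S=88.0551, K−S=22.4649, hold=24.6250 ⇒ V=24.6250 continue | (k=5,j=2): S=117.1586, K−S=0.0000, hold=8.5727 ⇒ V=8.5727 continue | (k=5,j=3): S=155.8812, K−S=0.0000, hold=1.3081 ⇒ V=1.3081 continue | (k=5,j=4): S=207.4022, K−S=0.0000, hold=0.0000 ⇒ V=0.0000 continue | (k=5,j=5): S=275.9517, K−S=0.0000, hold=0.0000 ⇒ V=0.0000 continue  boundary S*=66.1812
step 4: (k=4,j=0): S=76.3387, K−S=34.1813, hold=34.9548 ⇒ V=34.9548 continue | (k=4,j=1): S=101.5697, K−S=8.9503, hold=17.0092 ⇒ V=17.0092 continue | (k=4,j=2): S=135.1400, K−S=0.0000, hold=5.1318 ⇒ V=5.1318 continue | (k=4,j=3): S=179.8057, K−S=0.0000, hold=0.6890 ⇒ V=0.6890 continue | (k=4,j=4): S=239.2342, K−S=0.0000, hold=0.0000 ⇒ V=0.0000 continue  boundary S*=-
step 3: (k=3,j=0): S=88.0551, K−S=22.4649, hold=26.4244 ⇒ V=26.4244 continue | (k=3,j=1): S=117.1586, K−S=0.0000, hold=11.3769 ⇒ V=11.3769 continue | (k=3,j=2): S=155.8812, K−S=0.0000, hold=3.0277 ⇒ V=3.0277 continue | (k=3,j=3): S=207.4022, K−S=0.0000, hold=0.3629 ⇒ V=0.3629 continue  boundary S*=-
step 2: (k=2,j=0): S=101.5697, K−S=8.9503, hold=19.2780 ⇒ V=19.2780 continue | (k=2,j=1): S=135.1400, K−S=0.0000, hold=7.4189 ⇒ V=7.4189 continue | (k=2,j=2): S=179.8057, K−S=0.0000, hold=1.7658 ⇒ V=1.7658 continue  boundary S*=-
step 1: (k=1,j=0): S=117.1586, K−S=0.0000, hold=13.6492 ⇒ V=13.6492 continue | (k=1,j=1): S=155.8812, K−S=0.0000, hold=4.7397 ⇒ V=4.7397 continue  boundary S*=-
step 0: (k=0,j=0): S=135.1400, K−S=0.0000, hold=9.4223 ⇒ V=9.4223 continue  boundary S*=-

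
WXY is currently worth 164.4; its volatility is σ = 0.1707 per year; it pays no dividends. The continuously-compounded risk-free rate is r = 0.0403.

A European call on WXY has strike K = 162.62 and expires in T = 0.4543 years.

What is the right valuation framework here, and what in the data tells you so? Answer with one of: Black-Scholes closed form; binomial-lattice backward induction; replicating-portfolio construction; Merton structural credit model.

framework: Black-Scholes closed form

Key observation: the instrument is a plain European call (strike 162.62) on a lognormal asset; the exact continuous-time formula applies directly.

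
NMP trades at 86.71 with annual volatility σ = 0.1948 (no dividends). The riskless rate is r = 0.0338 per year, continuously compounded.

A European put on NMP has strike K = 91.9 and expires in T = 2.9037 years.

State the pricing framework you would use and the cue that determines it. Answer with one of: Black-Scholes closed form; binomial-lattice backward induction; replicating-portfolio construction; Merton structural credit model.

framework: Black-Scholes closed form

Key observation: with NMP following a GBM at constant σ and r, the European put struck at 91.9 prices in closed form — nothing here needs a stepwise model or a balance sheet.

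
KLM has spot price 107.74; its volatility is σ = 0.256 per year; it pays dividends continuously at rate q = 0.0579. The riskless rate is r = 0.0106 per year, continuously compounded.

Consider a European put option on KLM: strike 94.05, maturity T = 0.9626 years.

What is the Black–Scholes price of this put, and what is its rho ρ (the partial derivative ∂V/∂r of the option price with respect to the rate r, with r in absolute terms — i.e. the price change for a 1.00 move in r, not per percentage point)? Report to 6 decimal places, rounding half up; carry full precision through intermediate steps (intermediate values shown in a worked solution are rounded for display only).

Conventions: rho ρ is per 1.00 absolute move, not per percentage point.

price = 5.961719
ρ = -36.510199

σ√T = 0.256·√0.9626 = 0.251167
d₁ = (ln(S/K) + (r−q+σ²/2)T) / (σ√T) = (ln(107.74/94.05) + (0.0106−0.0579+0.256²/2)·0.9626) / 0.251167 = (0.135894 − 0.013989) / 0.251167 = 0.485357
d₂ = d₁ − σ√T = 0.485357 − 0.251167 = 0.234190
e^{−rT} = 0.989848
e^{−qT} = 0.945790
N(−d₁) = 0.313711,  N(−d₂) = 0.407419
Put price V = K·e^{−rT}·N(−d₂) − S·e^{−qT}·N(−d₁) = 37.928734 − 31.967015 = 5.961719
ρ = −K·T·e^{−rT}·N(−d₂) = -36.510199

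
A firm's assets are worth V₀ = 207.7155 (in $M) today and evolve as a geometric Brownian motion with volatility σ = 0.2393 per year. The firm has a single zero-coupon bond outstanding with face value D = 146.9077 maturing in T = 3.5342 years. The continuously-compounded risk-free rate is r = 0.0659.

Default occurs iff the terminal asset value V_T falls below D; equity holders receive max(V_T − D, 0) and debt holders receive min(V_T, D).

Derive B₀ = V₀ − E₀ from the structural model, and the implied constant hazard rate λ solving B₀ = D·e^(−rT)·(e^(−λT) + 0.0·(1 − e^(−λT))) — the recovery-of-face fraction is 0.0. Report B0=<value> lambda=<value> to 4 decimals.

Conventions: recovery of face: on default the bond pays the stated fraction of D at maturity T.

B0=113.1719 lambda=0.0079

Work the structural quantities from V₀ = 207.7155 against face 146.9077:
d₁ = [ln(V₀/D) + (r + σ²/2)T] / (σ√T)
   = [ln(207.7155/146.9077) + (0.0659 + 0.5·0.2393²)·3.5342] / (0.2393·√3.5342)
   = [0.346365 + 0.334096] / 0.449871 = 1.512568
d₂ = d₁ − σ√T = 1.512568 − 0.449871 = 1.062696
N(d₁) = 0.934805,  N(d₂) = 0.856040,  e^(−rT) = 0.792230
E₀ = V₀·N(d₁) − D·e^(−rT)·N(d₂)
   = 207.7155·0.934805 − 146.9077·0.792230·0.856040 = 94.543596
B₀ = V₀ − E₀ = 207.7155 − 94.543596 = 113.171904
e^(−λT) = (B₀·e^(rT)/D − 0)/(1 − 0) = (113.1719·1.262260/146.9077 − 0)/1 = 0.97239535
λ = −ln(0.97239535)/3.5342 = 0.007921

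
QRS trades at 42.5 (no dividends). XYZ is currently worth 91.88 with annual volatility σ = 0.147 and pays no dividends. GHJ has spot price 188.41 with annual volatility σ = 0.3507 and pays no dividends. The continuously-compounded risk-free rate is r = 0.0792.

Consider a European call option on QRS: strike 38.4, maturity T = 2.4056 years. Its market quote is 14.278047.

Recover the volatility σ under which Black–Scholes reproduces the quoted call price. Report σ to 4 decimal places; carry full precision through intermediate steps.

sigma = 0.3432

At σ = 0.3432 the Black–Scholes value reproduces the quote:
σ√T = 0.3432·√2.4056 = 0.532303
d₁ = (ln(S/K) + (r+σ²/2)T) / (σ√T) = (ln(42.5/38.4) + (0.0792+0.3432²/2)·2.4056) / 0.532303 = (0.101447 + 0.332197) / 0.532303 = 0.814655
d₂ = d₁ − σ√T = 0.814655 − 0.532303 = 0.282352
e^{−rT} = 0.826526
N(d₁) = 0.792365,  N(d₂) = 0.611163
V = S·N(d₁) − K·e^{−rT}·N(d₂) = 33.675518 − 19.397471 = 14.278047 (the quoted price), and the Black–Scholes price is strictly increasing in σ, so σ is unique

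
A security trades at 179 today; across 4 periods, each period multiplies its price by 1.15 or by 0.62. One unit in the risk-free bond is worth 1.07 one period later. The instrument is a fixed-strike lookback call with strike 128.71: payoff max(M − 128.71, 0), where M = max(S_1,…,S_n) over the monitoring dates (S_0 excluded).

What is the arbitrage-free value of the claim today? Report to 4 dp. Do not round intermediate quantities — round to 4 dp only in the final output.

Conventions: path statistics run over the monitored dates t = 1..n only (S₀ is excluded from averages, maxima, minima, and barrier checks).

Risk-neutral up-probability p* = (R−d)/(u−d) = (1.07−0.62)/(1.15−0.62) = 0.8491; the claim prices as the p*-weighted sum of path payoffs discounted by R^4.
Enumerate all 2^4 = 16 price paths (U = up ×1.15, D = down ×0.62); each path with k up-moves has probability p*^k·(1−p*)^(4−k).
DDDD: M=110.9800, payoff=0.0000, prob=0.000519
UDDD: M=205.8500, payoff=77.1400, prob=0.002920
DUDD: M=127.6270, payoff=0.0000, prob=0.002920
UUDD: M=236.7275, payoff=108.0175, prob=0.016425
DDUD: M=110.9800, payoff=0.0000, prob=0.002920
UDUD: M=205.8500, payoff=77.1400, prob=0.016425
DUUD: M=146.7711, payoff=18.0611, prob=0.016425
UUUD: M=272.2366, payoff=143.5266, prob=0.092390
DDDU: M=110.9800, payoff=0.0000, prob=0.002920
UDDU: M=205.8500, payoff=77.1400, prob=0.016425
DUDU: M=127.6270, payoff=0.0000, prob=0.016425
UUDU: M=236.7275, payoff=108.0175, prob=0.092390
DDUU: M=110.9800, payoff=0.0000, prob=0.016425
UDUU: M=205.8500, payoff=77.1400, prob=0.092390
DUUU: M=168.7867, payoff=40.0767, prob=0.092390
UUUU: M=313.0721, payoff=184.3621, prob=0.519693
Price = Σ prob·payoff / R^4 = 134.711475 / 1.310796 = 102.7707

price = 102.7707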